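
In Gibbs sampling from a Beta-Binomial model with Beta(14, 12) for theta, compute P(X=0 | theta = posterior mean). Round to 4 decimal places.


Posterior mean = alpha/(alpha+beta) = 14/26 = 0.5385
P(X=0|theta=mean) = 1 - theta = 0.4615

0.4615


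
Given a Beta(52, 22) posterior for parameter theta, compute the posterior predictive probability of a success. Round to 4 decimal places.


For a Beta-Bernoulli model, the predictive probability is the mean:
P(success) = 52/(52+22) = 52/74 = 0.7027

0.7027


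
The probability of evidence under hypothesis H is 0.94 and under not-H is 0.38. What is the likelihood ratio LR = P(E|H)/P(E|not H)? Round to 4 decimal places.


LR = 0.94 / 0.38
= 2.4737

2.4737


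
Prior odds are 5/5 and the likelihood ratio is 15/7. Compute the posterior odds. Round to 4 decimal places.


Posterior odds = prior odds * likelihood ratio
= (5/5) * (15/7)
= 75 / 35
= 2.1429

2.1429


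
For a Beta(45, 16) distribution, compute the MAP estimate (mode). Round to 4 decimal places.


MAP = mode = (a-1)/(a+b-2)
= (45-1)/(45+16-2)
= 44/59 = 0.7458

0.7458


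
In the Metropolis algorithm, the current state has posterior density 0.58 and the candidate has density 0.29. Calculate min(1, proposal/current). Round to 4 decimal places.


Ratio = 0.29/0.58 = 0.5
Acceptance probability = min(1, 0.5)
= 0.5

0.5


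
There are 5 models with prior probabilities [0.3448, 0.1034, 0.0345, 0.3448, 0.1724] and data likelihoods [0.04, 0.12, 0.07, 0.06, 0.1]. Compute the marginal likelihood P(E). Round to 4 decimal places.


P(E) = sum over models of P(M_i) * P(E|M_i)
= 0.3448*0.04 + 0.1034*0.12 + 0.0345*0.07 + 0.3448*0.06 + 0.1724*0.1
= 0.0665

0.0665


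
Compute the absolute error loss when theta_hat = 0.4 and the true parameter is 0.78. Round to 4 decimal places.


L = |theta_hat - theta_true|
= |0.4 - 0.78| = 0.38

0.38


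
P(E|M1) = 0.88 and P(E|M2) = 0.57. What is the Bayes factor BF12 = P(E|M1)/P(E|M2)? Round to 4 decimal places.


Bayes factor BF12 = P(E|M1) / P(E|M2)
= 0.88 / 0.57
= 1.5439

1.5439


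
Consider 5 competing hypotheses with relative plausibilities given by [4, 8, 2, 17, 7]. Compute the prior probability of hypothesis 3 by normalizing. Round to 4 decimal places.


Sum of weights = 4 + 8 + 2 + 17 + 7 = 38
Normalized prior for H3 = 2 / 38
= 0.0526

0.0526


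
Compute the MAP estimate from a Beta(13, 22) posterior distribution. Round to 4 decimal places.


MAP = mode of Beta distribution
= (alpha - 1)/(alpha + beta - 2)
= (13-1)/(13+22-2)
= 12/33 = 0.3636

0.3636


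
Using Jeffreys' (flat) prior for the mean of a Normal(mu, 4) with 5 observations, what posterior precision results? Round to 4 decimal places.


Flat prior means prior precision is 0.
Posterior precision = n / sigma^2 = 5/4 = 1.25

1.25


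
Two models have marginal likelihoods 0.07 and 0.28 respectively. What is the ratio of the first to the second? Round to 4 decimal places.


Evidence ratio = 0.07 / 0.28
= 0.25

0.25


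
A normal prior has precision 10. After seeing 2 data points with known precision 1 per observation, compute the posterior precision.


In the conjugate normal model, precisions add:
tau_posterior = tau_prior + n * tau_data
= 10 + 2*1 = 12

12


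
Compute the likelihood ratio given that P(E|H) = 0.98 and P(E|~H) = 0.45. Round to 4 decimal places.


LR = P(E|H) / P(E|~H)
= 0.98 / 0.45 = 2.1778

2.1778


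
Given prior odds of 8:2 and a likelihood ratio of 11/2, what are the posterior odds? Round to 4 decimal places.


Posterior odds = prior odds * LR
Prior odds = 8/2 = 4.0
LR = 11/2 = 5.5
Posterior odds = 4.0 * 5.5 = 22.0

22.0


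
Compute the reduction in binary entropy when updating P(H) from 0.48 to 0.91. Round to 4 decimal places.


H_before = -p*log2(p) - (1-p)*log2(1-p) for p=0.48: 0.9988
H_after for p=0.91: 0.4365
Reduction = 0.9988 - 0.4365 = 0.5624

0.5624


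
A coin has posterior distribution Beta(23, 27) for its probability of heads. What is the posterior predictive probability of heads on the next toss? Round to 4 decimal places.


Posterior predictive = E[theta] = alpha/(alpha+beta)
= 23/50
= 0.46

0.46


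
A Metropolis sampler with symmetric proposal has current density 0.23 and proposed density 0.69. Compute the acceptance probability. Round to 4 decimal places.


For symmetric proposals, acceptance = min(1, pi(x*)/pi(x))
= min(1, 0.69/0.23)
= min(1, 3.0) = 1.0

1.0


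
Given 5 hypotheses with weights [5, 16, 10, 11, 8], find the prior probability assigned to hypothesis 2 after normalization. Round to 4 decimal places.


To normalize, divide each weight by the sum of all weights.
Sum = 50
Prior(H2) = 16/50 = 0.32

0.32


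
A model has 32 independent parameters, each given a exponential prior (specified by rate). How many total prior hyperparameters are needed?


Each exponential prior needs 1 hyperparameter (rate).
Total = 1 * 32 = 32

32


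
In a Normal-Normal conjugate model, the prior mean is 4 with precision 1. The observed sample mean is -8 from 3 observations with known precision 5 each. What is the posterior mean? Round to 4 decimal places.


Posterior precision = tau0 + n*tau = 1 + 3*5 = 16
Posterior mean = (tau0*mu0 + n*tau*xbar) / posterior_precision
= (1*4 + 3*5*-8) / 16
= -116 / 16 = -7.25

-7.25


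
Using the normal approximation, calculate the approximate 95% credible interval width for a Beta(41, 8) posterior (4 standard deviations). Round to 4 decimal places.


Var(Beta) = 41*8/(49^2 * 50) = 0.0027
SD = 0.0523
Width ~ 4*SD = 0.2091

0.2091


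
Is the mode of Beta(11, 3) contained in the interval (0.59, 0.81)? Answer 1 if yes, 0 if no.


Mode = (a-1)/(a+b-2) = 10/12 = 0.8333
Interval: (0.59, 0.81)
Contains mode? 0

0


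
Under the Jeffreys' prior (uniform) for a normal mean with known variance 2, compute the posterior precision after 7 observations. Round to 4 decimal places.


Prior precision = 0 (flat prior).
Post. prec. = 0 + n/var = 7/2 = 3.5

3.5


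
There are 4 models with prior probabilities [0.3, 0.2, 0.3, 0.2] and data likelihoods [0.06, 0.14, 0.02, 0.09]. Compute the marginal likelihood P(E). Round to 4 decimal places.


P(E) = sum over models of P(M_i) * P(E|M_i)
= 0.3*0.06 + 0.2*0.14 + 0.3*0.02 + 0.2*0.09
= 0.07

0.07


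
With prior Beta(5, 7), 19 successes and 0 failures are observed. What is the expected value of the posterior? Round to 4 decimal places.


Posterior = Beta(24, 7)
E[theta] = alpha/(alpha+beta)
= 24/31 = 0.7742

0.7742


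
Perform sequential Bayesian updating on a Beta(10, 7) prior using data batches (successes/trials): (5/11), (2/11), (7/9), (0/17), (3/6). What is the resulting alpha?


Accumulate successes: 17
Posterior alpha = prior alpha + sum of successes
= 10 + 17 = 27

27


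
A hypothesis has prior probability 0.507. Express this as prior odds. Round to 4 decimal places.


Odds = P(H) / P(not H) = 0.507 / 0.493
= 1.0284

1.0284


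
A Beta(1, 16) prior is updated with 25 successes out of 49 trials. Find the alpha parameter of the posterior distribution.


In the Beta-Binomial conjugate update:
alpha_post = alpha_prior + successes
= 1 + 25
= 26

26


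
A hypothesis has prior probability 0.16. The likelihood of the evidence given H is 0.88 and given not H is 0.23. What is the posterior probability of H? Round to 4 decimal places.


Using Bayes' theorem:
P(E) = 0.16 * 0.88 + 0.84 * 0.23
P(E) = 0.334
P(H|E) = (0.16 * 0.88) / 0.334 = 0.4216

0.4216


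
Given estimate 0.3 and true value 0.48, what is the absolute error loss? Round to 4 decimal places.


Absolute error = |estimate - true|
= |-0.18| = 0.18

0.18


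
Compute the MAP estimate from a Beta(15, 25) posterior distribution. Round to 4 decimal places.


MAP = mode of Beta distribution
= (alpha - 1)/(alpha + beta - 2)
= (15-1)/(15+25-2)
= 14/38 = 0.3684

0.3684


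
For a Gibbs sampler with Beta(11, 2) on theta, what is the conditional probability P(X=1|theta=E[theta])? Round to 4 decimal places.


E[theta] = 11/(11+2) = 0.8462
P(X=1|theta) = theta = 0.8462

0.8462


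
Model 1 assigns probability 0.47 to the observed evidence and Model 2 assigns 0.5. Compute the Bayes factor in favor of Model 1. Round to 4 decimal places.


BF = P(data|M1) / P(data|M2)
= 0.47 / 0.5 = 0.94

0.94


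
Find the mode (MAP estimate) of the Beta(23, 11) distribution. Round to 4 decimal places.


For Beta(a,b) with a,b > 1:
Mode = (a-1)/(a+b-2) = (23-1)/(34-2)
= 22/32 = 0.6875

0.6875


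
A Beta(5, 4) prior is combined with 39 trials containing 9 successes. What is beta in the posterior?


In conjugate updating:
beta_posterior = beta_prior + (n - k)
= 4 + (39 - 9)
= 4 + 30 = 34

34


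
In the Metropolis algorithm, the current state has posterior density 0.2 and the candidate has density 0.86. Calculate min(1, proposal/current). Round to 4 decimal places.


Ratio = 0.86/0.2 = 4.3
Acceptance probability = min(1, 4.3)
= 1.0

1.0


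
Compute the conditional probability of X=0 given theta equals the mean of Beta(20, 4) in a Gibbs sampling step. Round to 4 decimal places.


Mean of Beta(20, 4) = 0.8333
P(X=0 | theta=0.8333) = 0.1667

0.1667


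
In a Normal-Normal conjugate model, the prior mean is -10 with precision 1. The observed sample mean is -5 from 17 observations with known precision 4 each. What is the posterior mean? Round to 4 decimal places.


Posterior precision = tau0 + n*tau = 1 + 17*4 = 69
Posterior mean = (tau0*mu0 + n*tau*xbar) / posterior_precision
= (1*-10 + 17*4*-5) / 69
= -350 / 69 = -5.0725

-5.0725


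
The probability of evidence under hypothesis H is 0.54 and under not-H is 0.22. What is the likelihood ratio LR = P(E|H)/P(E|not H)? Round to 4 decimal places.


LR = 0.54 / 0.22
= 2.4545

2.4545


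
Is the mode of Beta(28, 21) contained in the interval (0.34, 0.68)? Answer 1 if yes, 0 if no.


Mode = (a-1)/(a+b-2) = 27/47 = 0.5745
Interval: (0.34, 0.68)
Contains mode? 1

1


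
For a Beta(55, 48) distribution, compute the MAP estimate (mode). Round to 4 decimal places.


MAP = mode = (a-1)/(a+b-2)
= (55-1)/(55+48-2)
= 54/101 = 0.5347

0.5347


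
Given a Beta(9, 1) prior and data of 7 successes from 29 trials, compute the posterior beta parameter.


Number of failures = 29 - 7 = 22
Posterior beta = 1 + 22 = 23

23


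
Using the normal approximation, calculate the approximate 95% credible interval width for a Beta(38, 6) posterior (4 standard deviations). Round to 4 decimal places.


Var(Beta) = 38*6/(44^2 * 45) = 0.0026
SD = 0.0512
Width ~ 4*SD = 0.2046

0.2046


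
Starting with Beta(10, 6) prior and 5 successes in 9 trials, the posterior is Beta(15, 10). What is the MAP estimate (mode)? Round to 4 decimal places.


The mode of Beta(a, b) when a > 1 and b > 1 is (a-1)/(a+b-2)
= (15 - 1) / (15 + 10 - 2)
= 14 / 23
= 0.6087

0.6087


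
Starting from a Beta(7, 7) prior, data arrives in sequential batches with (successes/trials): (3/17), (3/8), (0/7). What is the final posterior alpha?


In sequential Bayesian updating, we sum all successes.
Total successes = 6
Final alpha = 7 + 6 = 13

13


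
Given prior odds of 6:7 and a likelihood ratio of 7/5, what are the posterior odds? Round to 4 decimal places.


Posterior odds = prior odds * LR
Prior odds = 6/7 = 0.8571
LR = 7/5 = 1.4
Posterior odds = 0.8571 * 1.4 = 1.2

1.2


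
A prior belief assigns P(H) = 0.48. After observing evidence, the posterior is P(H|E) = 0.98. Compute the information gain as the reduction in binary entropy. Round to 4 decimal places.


H(prior) = -0.48*log2(0.48) - 0.52*log2(0.52)
= 0.9988
H(post) = -0.98*log2(0.98) - 0.02*log2(0.02)
= 0.1414
IG = 0.9988 - 0.1414 = 0.8574

0.8574


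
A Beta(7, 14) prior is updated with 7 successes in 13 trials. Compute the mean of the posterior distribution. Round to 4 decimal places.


After update: Beta(14, 20)
Mean = 14 / (14 + 20) = 14 / 34
= 0.4118

0.4118


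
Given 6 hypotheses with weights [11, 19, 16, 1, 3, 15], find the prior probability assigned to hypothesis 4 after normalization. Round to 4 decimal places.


To normalize, divide each weight by the sum of all weights.
Sum = 65
Prior(H4) = 1/65 = 0.0154

0.0154


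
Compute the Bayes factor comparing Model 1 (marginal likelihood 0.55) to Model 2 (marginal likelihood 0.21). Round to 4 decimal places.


BF12 = marginal likelihood of M1 / marginal likelihood of M2
= 0.55/0.21
= 2.619

2.619


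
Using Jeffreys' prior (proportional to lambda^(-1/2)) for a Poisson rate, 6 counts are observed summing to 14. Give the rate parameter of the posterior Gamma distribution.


Conjugate update: Gamma(prior_shape + S, prior_rate + n).
Prior shape = 0.5, prior rate = 0.
Posterior rate = 0 + n = 6

6.0


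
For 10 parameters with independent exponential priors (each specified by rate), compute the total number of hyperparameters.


A exponential prior has 1 hyperparameter per parameter.
Total = 10 * 1 = 10

10


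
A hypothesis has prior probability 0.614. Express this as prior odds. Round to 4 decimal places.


Odds = P(H) / P(not H) = 0.614 / 0.386
= 1.5907

1.5907


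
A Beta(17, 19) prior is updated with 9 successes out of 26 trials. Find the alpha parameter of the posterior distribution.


In the Beta-Binomial conjugate update:
alpha_post = alpha_prior + successes
= 17 + 9
= 26

26


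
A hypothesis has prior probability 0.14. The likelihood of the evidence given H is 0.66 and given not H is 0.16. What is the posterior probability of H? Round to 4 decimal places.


Using Bayes' theorem:
P(E) = 0.14 * 0.66 + 0.86 * 0.16
P(E) = 0.23
P(H|E) = (0.14 * 0.66) / 0.23 = 0.4017

0.4017


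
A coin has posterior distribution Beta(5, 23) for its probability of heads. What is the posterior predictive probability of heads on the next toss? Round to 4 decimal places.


Posterior predictive = E[theta] = alpha/(alpha+beta)
= 5/28
= 0.1786

0.1786


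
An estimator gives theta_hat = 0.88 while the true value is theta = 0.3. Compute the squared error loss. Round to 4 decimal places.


The squared error loss is (theta_hat - theta)^2
= (0.88 - 0.3)^2
= (0.58)^2 = 0.3364

0.3364


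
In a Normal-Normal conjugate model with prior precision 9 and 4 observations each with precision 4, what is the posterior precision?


Posterior precision = prior precision + n * observation precision
= 9 + 4 * 4
= 9 + 16 = 25

25


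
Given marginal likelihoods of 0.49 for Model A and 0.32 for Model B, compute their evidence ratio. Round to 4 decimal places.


Ratio = ML(A) / ML(B) = 0.49/0.32
= 1.5312

1.5312


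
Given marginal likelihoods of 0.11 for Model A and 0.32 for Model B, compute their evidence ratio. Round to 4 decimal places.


Ratio = ML(A) / ML(B) = 0.11/0.32
= 0.3438

0.3438


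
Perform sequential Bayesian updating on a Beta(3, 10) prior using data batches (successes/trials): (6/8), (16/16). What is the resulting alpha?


Accumulate successes: 22
Posterior alpha = prior alpha + sum of successes
= 3 + 22 = 25

25


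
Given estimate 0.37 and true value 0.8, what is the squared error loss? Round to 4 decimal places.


Squared error = (estimate - true)^2
Difference = -0.43
Loss = -0.43^2 = 0.1849

0.1849


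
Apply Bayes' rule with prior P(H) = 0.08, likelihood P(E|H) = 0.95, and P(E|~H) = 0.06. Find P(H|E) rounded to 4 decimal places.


Step 1: Compute marginal P(E) = P(E|H)P(H) + P(E|~H)P(~H)
= 0.95*0.08 + 0.06*0.92 = 0.1312
Step 2: P(H|E) = P(E|H)P(H)/P(E) = 0.076/0.1312
= 0.5793

0.5793


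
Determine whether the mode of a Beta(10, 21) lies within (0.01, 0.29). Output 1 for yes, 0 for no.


First find the mode: (a-1)/(a+b-2) = 0.3103
Is 0.3103 in (0.01, 0.29)? 0

0


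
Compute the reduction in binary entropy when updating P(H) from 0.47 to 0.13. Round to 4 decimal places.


H_before = -p*log2(p) - (1-p)*log2(1-p) for p=0.47: 0.9974
H_after for p=0.13: 0.5574
Reduction = 0.9974 - 0.5574 = 0.44

0.44


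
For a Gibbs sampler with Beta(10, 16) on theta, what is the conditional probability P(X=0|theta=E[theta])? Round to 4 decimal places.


E[theta] = 10/(10+16) = 0.3846
P(X=0|theta) = 1 - theta = 0.6154

0.6154


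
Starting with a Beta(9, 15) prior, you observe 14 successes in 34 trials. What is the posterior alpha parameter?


For a Beta-Binomial conjugate model:
Posterior alpha = prior alpha + number of successes
= 9 + 14 = 23

23


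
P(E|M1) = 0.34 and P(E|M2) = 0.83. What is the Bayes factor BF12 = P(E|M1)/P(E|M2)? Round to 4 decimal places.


Bayes factor BF12 = P(E|M1) / P(E|M2)
= 0.34 / 0.83
= 0.4096

0.4096


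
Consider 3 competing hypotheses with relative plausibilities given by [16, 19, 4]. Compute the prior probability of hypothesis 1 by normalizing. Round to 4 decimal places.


Sum of weights = 16 + 19 + 4 = 39
Normalized prior for H1 = 16 / 39
= 0.4103

0.4103


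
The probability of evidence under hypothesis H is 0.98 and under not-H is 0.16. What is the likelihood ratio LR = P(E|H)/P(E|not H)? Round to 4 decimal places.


LR = 0.98 / 0.16
= 6.125

6.125


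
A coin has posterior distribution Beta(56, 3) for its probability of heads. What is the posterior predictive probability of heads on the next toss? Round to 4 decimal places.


Posterior predictive = E[theta] = alpha/(alpha+beta)
= 56/59
= 0.9492

0.9492


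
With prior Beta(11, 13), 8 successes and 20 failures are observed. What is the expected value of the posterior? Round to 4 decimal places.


Posterior = Beta(19, 33)
E[theta] = alpha/(alpha+beta)
= 19/52 = 0.3654

0.3654


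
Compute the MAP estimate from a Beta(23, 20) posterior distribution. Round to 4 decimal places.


MAP = mode of Beta distribution
= (alpha - 1)/(alpha + beta - 2)
= (23-1)/(23+20-2)
= 22/41 = 0.5366

0.5366


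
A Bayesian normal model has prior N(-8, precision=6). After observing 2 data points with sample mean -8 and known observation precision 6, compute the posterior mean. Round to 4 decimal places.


Posterior mean = (prior_precision * prior_mean + n * data_precision * data_mean) / (prior_precision + n * data_precision)
Numerator = 6*-8 + 2*6*-8 = -144
Denominator = 6 + 2*6 = 18
Posterior mean = -8.0

-8.0


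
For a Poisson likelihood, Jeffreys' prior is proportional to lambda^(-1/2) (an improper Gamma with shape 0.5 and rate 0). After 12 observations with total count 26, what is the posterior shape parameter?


Jeffreys' prior for Poisson is proportional to lambda^(-1/2).
Posterior is Gamma(0.5 + S, 0 + n) = Gamma(0.5 + 26, 12).
Posterior shape = 0.5 + S = 0.5 + 26 = 26.5

26.5


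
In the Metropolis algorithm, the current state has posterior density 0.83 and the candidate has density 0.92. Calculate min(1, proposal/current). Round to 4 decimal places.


Ratio = 0.92/0.83 = 1.1084
Acceptance probability = min(1, 1.1084)
= 1.0

1.0


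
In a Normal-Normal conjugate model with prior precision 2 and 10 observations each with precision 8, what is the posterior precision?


Posterior precision = prior precision + n * observation precision
= 2 + 10 * 8
= 2 + 80 = 82

82


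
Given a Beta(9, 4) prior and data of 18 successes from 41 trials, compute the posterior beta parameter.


Number of failures = 41 - 18 = 23
Posterior beta = 4 + 23 = 27

27


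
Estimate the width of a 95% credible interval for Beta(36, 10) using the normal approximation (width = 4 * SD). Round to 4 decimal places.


For Beta(a,b): Var = ab/((a+b)^2(a+b+1))
Var = 0.0036, SD = 0.0602
Approximate 95% CI width = 4 * 0.0602 = 0.2407

0.2407


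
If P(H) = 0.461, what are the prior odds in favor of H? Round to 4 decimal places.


Prior odds = P(H) / (1 - P(H))
= 0.461 / 0.539
= 0.8553

0.8553


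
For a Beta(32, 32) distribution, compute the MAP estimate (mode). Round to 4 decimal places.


MAP = mode = (a-1)/(a+b-2)
= (32-1)/(32+32-2)
= 31/62 = 0.5

0.5


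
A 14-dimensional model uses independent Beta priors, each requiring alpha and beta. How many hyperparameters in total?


Per parameter: 2 (alpha and beta).
Total = 14 * 2 = 28

28


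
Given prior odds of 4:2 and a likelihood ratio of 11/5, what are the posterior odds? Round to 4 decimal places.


Posterior odds = prior odds * LR
Prior odds = 4/2 = 2.0
LR = 11/5 = 2.2
Posterior odds = 2.0 * 2.2 = 4.4

4.4


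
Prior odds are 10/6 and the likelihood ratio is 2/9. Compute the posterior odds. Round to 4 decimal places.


Posterior odds = prior odds * likelihood ratio
= (10/6) * (2/9)
= 20 / 54
= 0.3704

0.3704


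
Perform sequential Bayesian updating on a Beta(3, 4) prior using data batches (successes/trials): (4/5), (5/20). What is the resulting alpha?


Accumulate successes: 9
Posterior alpha = prior alpha + sum of successes
= 3 + 9 = 12

12


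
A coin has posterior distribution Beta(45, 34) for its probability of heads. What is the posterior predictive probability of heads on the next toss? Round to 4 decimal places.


Posterior predictive = E[theta] = alpha/(alpha+beta)
= 45/79
= 0.5696

0.5696


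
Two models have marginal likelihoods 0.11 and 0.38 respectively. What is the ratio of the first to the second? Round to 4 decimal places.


Evidence ratio = 0.11 / 0.38
= 0.2895

0.2895


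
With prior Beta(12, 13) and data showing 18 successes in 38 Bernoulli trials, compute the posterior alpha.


Conjugate update: alpha_posterior = alpha_prior + k
= 12 + 18 = 30

30


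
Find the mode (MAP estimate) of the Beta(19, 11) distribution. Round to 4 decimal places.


For Beta(a,b) with a,b > 1:
Mode = (a-1)/(a+b-2) = (19-1)/(30-2)
= 18/28 = 0.6429

0.6429


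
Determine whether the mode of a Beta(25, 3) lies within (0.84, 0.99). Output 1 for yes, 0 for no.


First find the mode: (a-1)/(a+b-2) = 0.9231
Is 0.9231 in (0.84, 0.99)? 1

1


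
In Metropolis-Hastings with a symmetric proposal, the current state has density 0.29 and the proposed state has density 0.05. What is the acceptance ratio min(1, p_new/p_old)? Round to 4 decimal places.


Ratio = p_new / p_old = 0.05 / 0.29 = 0.1724
Acceptance = min(1, 0.1724) = 0.1724

0.1724


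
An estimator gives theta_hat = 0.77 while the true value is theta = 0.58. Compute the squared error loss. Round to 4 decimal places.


The squared error loss is (theta_hat - theta)^2
= (0.77 - 0.58)^2
= (0.19)^2 = 0.0361

0.0361


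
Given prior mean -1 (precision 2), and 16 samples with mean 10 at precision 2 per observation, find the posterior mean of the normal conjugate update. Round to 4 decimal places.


The posterior mean is a precision-weighted average of prior and data.
Post. prec. = 2 + 32 = 34
Post. mean = (-2 + 320)/34 = 318/34 = 9.3529

9.3529


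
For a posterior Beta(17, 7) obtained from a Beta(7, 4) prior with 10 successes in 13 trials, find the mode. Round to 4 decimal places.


Mode = (alpha - 1) / (alpha + beta - 2)
= 16 / 22
= 0.7273

0.7273


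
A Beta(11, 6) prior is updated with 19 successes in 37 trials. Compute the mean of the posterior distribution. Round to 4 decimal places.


After update: Beta(30, 24)
Mean = 30 / (30 + 24) = 30 / 54
= 0.5556

0.5556


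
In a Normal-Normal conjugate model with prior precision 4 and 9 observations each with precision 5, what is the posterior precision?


Posterior precision = prior precision + n * observation precision
= 4 + 9 * 5
= 4 + 45 = 49

49


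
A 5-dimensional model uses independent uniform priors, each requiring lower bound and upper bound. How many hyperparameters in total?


Per parameter: 2 (lower bound and upper bound).
Total = 5 * 2 = 10

10


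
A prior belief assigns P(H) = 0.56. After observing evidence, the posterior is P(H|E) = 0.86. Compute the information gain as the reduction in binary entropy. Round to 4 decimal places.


H(prior) = -0.56*log2(0.56) - 0.44*log2(0.44)
= 0.9896
H(post) = -0.86*log2(0.86) - 0.14*log2(0.14)
= 0.5842
IG = 0.9896 - 0.5842 = 0.4053

0.4053


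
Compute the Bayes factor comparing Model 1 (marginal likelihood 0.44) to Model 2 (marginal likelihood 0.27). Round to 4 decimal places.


BF12 = marginal likelihood of M1 / marginal likelihood of M2
= 0.44/0.27
= 1.6296

1.6296


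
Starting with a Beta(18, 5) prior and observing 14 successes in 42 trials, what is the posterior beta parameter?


Posterior beta = prior beta + failures
Failures = 42 - 14 = 28
beta_post = 5 + 28 = 33

33


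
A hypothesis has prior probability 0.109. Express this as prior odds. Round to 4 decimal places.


Odds = P(H) / P(not H) = 0.109 / 0.891
= 0.1223

0.1223


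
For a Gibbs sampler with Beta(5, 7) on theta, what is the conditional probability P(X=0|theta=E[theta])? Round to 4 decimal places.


E[theta] = 5/(5+7) = 0.4167
P(X=0|theta) = 1 - theta = 0.5833

0.5833


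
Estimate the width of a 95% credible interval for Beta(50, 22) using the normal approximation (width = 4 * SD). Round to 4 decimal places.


For Beta(a,b): Var = ab/((a+b)^2(a+b+1))
Var = 0.0029, SD = 0.0539
Approximate 95% CI width = 4 * 0.0539 = 0.2157

0.2157


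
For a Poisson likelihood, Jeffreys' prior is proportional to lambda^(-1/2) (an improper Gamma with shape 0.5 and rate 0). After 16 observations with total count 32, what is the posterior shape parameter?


Jeffreys' prior for Poisson is proportional to lambda^(-1/2).
Posterior is Gamma(0.5 + S, 0 + n) = Gamma(0.5 + 32, 16).
Posterior shape = 0.5 + S = 0.5 + 32 = 32.5

32.5


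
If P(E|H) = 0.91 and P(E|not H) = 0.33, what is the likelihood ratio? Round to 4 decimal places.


Likelihood ratio = P(E|H) / P(E|not H)
= 0.91 / 0.33
= 2.7576

2.7576


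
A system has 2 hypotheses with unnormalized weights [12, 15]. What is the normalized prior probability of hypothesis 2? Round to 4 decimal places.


The normalized prior is the weight divided by the total.
Total weight = 27
P(H2) = 15 / 27 = 0.5556

0.5556


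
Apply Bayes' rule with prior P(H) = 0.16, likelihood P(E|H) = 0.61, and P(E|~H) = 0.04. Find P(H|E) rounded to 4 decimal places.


Step 1: Compute marginal P(E) = P(E|H)P(H) + P(E|~H)P(~H)
= 0.61*0.16 + 0.04*0.84 = 0.1312
Step 2: P(H|E) = P(E|H)P(H)/P(E) = 0.0976/0.1312
= 0.7439

0.7439


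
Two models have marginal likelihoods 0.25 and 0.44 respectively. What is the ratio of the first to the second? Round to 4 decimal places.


Evidence ratio = 0.25 / 0.44
= 0.5682

0.5682


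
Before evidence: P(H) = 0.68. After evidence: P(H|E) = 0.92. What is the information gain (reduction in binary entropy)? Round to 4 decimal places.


Prior entropy = 0.9044
Posterior entropy = 0.4022
Information gain = 0.9044 - 0.4022 = 0.5022

0.5022


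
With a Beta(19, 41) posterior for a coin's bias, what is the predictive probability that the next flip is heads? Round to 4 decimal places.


The predictive probability equals the posterior mean.
P(next = heads) = alpha / (alpha + beta)
= 19 / 60 = 0.3167

0.3167


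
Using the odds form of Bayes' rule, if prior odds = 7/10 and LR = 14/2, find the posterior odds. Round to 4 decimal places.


Bayes' rule in odds form: posterior odds = prior odds * LR
= (7 * 14) / (10 * 2)
= 98/20 = 4.9

4.9


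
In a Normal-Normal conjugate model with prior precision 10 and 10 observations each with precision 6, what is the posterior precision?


Posterior precision = prior precision + n * observation precision
= 10 + 10 * 6
= 10 + 60 = 70

70


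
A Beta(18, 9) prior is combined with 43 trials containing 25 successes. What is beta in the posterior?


In conjugate updating:
beta_posterior = beta_prior + (n - k)
= 9 + (43 - 25)
= 9 + 18 = 27

27


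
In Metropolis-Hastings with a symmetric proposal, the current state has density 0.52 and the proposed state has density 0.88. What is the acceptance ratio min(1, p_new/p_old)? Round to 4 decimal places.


Ratio = p_new / p_old = 0.88 / 0.52 = 1.6923
Acceptance = min(1, 1.6923) = 1.0

1.0


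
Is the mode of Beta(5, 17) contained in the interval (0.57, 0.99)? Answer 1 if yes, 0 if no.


Mode = (a-1)/(a+b-2) = 4/20 = 0.2
Interval: (0.57, 0.99)
Contains mode? 0

0


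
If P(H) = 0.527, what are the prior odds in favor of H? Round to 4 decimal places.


Prior odds = P(H) / (1 - P(H))
= 0.527 / 0.473
= 1.1142

1.1142


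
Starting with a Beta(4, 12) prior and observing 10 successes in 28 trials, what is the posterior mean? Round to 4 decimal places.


Posterior parameters: alpha = 4 + 10 = 14
beta = 12 + 18 = 30
Posterior mean = alpha / (alpha + beta) = 14 / 44
= 0.3182

0.3182


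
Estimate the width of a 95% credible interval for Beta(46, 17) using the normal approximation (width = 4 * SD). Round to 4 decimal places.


For Beta(a,b): Var = ab/((a+b)^2(a+b+1))
Var = 0.0031, SD = 0.0555
Approximate 95% CI width = 4 * 0.0555 = 0.2219

0.2219


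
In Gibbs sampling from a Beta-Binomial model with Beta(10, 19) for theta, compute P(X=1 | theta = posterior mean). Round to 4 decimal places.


Posterior mean = alpha/(alpha+beta) = 10/29 = 0.3448
P(X=1|theta=mean) = theta = 0.3448

0.3448


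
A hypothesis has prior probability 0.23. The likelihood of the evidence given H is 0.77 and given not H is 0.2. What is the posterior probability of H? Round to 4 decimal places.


Using Bayes' theorem:
P(E) = 0.23 * 0.77 + 0.77 * 0.2
P(E) = 0.3311
P(H|E) = (0.23 * 0.77) / 0.3311 = 0.5349

0.5349


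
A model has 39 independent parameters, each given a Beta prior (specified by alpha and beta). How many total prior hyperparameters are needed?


Each Beta prior needs 2 hyperparameters (alpha and beta).
Total = 2 * 39 = 78

78


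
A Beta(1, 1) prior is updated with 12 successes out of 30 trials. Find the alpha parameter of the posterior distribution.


In the Beta-Binomial conjugate update:
alpha_post = alpha_prior + successes
= 1 + 12
= 13

13


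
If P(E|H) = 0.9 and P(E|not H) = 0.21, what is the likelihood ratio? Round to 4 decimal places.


Likelihood ratio = P(E|H) / P(E|not H)
= 0.9 / 0.21
= 4.2857

4.2857


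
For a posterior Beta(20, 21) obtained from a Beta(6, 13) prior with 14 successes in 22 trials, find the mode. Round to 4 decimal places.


Mode = (alpha - 1) / (alpha + beta - 2)
= 19 / 39
= 0.4872

0.4872


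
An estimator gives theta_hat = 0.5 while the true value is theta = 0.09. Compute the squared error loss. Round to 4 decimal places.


The squared error loss is (theta_hat - theta)^2
= (0.5 - 0.09)^2
= (0.41)^2 = 0.1681

0.1681


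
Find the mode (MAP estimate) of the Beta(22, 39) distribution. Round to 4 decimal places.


For Beta(a,b) with a,b > 1:
Mode = (a-1)/(a+b-2) = (22-1)/(61-2)
= 21/59 = 0.3559

0.3559


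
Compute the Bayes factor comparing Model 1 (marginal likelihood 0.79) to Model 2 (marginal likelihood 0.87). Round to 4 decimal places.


BF12 = marginal likelihood of M1 / marginal likelihood of M2
= 0.79/0.87
= 0.908

0.908


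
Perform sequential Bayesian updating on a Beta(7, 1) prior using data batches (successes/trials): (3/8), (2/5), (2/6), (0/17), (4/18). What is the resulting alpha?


Accumulate successes: 11
Posterior alpha = prior alpha + sum of successes
= 7 + 11 = 18

18


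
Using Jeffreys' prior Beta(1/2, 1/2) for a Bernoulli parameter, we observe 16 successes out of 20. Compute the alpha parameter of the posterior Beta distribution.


Conjugate update: Beta(0.5 + k, 0.5 + n - k).
k = 16, n - k = 4
Posterior alpha = 0.5 + k = 0.5 + 16 = 16.5

16.5


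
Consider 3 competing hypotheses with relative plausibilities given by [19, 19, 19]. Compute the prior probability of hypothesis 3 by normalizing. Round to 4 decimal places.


Sum of weights = 19 + 19 + 19 = 57
Normalized prior for H3 = 19 / 57
= 0.3333

0.3333


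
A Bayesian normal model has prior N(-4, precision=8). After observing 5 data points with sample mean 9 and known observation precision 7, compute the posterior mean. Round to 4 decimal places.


Posterior mean = (prior_precision * prior_mean + n * data_precision * data_mean) / (prior_precision + n * data_precision)
Numerator = 8*-4 + 5*7*9 = 283
Denominator = 8 + 5*7 = 43
Posterior mean = 6.5814

6.5814


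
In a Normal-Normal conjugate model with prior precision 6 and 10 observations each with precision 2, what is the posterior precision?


Posterior precision = prior precision + n * observation precision
= 6 + 10 * 2
= 6 + 20 = 26

26


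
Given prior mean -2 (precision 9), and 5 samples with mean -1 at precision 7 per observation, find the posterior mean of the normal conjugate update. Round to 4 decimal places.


The posterior mean is a precision-weighted average of prior and data.
Post. prec. = 9 + 35 = 44
Post. mean = (-18 + -35)/44 = -53/44 = -1.2045

-1.2045


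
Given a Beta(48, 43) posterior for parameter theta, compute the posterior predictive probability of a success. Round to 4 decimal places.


For a Beta-Bernoulli model, the predictive probability is the mean:
P(success) = 48/(48+43) = 48/91 = 0.5275

0.5275


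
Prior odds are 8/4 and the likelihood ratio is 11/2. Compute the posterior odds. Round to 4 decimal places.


Posterior odds = prior odds * likelihood ratio
= (8/4) * (11/2)
= 88 / 8
= 11.0

11.0


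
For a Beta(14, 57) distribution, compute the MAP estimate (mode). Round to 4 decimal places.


MAP = mode = (a-1)/(a+b-2)
= (14-1)/(14+57-2)
= 13/69 = 0.1884

0.1884


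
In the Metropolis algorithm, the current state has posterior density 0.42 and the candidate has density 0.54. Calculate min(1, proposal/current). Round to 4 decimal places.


Ratio = 0.54/0.42 = 1.2857
Acceptance probability = min(1, 1.2857)
= 1.0

1.0


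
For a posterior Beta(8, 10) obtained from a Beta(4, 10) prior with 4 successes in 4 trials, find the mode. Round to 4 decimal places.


Mode = (alpha - 1) / (alpha + beta - 2)
= 7 / 16
= 0.4375

0.4375


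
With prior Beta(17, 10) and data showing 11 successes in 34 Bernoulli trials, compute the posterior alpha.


Conjugate update: alpha_posterior = alpha_prior + k
= 17 + 11 = 28

28


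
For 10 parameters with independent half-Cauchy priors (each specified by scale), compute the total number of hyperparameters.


A half-Cauchy prior has 1 hyperparameter per parameter.
Total = 10 * 1 = 10

10


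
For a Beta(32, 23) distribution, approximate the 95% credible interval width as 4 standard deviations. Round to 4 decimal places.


Variance of Beta(a,b) = ab / ((a+b)^2 * (a+b+1))
= 32*23 / ((55)^2 * 56)
= 0.0043
SD = sqrt(0.0043) = 0.0659
Width = 4 * SD = 0.2637

0.2637


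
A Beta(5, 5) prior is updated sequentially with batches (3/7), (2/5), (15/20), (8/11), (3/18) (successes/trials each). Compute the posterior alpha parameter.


Sequential conjugate updating is equivalent to a single batch update.
Total successes across all batches = 31
alpha_posterior = alpha_prior + total_successes = 5 + 31
= 36

36


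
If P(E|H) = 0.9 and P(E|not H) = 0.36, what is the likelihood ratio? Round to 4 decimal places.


Likelihood ratio = P(E|H) / P(E|not H)
= 0.9 / 0.36
= 2.5

2.5


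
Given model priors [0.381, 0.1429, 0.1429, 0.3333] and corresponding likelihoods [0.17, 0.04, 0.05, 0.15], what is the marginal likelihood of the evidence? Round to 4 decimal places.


P(E) = sum_i P(M_i) P(E|M_i)
= 0.0648 + 0.0057 + 0.0071 + 0.05
= 0.1276

0.1276


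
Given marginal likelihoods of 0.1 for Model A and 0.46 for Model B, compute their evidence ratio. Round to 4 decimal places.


Ratio = ML(A) / ML(B) = 0.1/0.46
= 0.2174

0.2174


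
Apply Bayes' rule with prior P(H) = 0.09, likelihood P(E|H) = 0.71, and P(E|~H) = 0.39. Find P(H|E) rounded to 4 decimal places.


Step 1: Compute marginal P(E) = P(E|H)P(H) + P(E|~H)P(~H)
= 0.71*0.09 + 0.39*0.91 = 0.4188
Step 2: P(H|E) = P(E|H)P(H)/P(E) = 0.0639/0.4188
= 0.1526

0.1526


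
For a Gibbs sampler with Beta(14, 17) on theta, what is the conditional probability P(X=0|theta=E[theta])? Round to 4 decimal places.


E[theta] = 14/(14+17) = 0.4516
P(X=0|theta) = 1 - theta = 0.5484

0.5484


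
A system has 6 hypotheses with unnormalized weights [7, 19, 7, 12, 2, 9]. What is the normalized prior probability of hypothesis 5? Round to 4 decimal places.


The normalized prior is the weight divided by the total.
Total weight = 56
P(H5) = 2 / 56 = 0.0357

0.0357


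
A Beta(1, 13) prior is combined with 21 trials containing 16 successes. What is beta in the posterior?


In conjugate updating:
beta_posterior = beta_prior + (n - k)
= 13 + (21 - 16)
= 13 + 5 = 18

18


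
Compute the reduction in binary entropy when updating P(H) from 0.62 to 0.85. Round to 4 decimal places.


H_before = -p*log2(p) - (1-p)*log2(1-p) for p=0.62: 0.958
H_after for p=0.85: 0.6098
Reduction = 0.958 - 0.6098 = 0.3482

0.3482


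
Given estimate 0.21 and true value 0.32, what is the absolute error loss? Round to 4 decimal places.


Absolute error = |estimate - true|
= |-0.11| = 0.11

0.11


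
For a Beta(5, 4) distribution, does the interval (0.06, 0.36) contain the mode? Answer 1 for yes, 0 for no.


Mode of Beta(a,b) = (a-1)/(a+b-2)
= (5-1)/(5+4-2) = 0.5714
Check: 0.06 <= 0.5714 <= 0.36?
Result: 0

0


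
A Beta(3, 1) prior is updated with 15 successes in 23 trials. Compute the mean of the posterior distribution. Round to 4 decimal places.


After update: Beta(18, 9)
Mean = 18 / (18 + 9) = 18 / 27
= 0.6667

0.6667


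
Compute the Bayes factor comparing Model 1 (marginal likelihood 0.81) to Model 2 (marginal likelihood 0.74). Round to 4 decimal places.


BF12 = marginal likelihood of M1 / marginal likelihood of M2
= 0.81/0.74
= 1.0946

1.0946


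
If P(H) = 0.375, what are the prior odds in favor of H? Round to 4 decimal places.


Prior odds = P(H) / (1 - P(H))
= 0.375 / 0.625
= 0.6

0.6


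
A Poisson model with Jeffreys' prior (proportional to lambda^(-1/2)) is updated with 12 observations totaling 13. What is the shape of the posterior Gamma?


Posterior = Gamma(0.5 + S, n)
= Gamma(0.5 + 13, 12)
Posterior shape = 0.5 + S = 0.5 + 13 = 13.5

13.5


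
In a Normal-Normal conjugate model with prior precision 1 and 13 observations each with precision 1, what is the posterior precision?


Posterior precision = prior precision + n * observation precision
= 1 + 13 * 1
= 1 + 13 = 14

14


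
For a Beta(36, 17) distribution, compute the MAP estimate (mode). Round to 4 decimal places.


MAP = mode = (a-1)/(a+b-2)
= (36-1)/(36+17-2)
= 35/51 = 0.6863

0.6863


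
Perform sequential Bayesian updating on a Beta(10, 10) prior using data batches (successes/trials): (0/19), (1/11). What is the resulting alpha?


Accumulate successes: 1
Posterior alpha = prior alpha + sum of successes
= 10 + 1 = 11

11


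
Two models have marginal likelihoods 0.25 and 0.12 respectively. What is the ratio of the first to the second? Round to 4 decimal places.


Evidence ratio = 0.25 / 0.12
= 2.0833

2.0833


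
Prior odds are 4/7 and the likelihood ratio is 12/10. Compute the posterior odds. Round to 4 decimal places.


Posterior odds = prior odds * likelihood ratio
= (4/7) * (12/10)
= 48 / 70
= 0.6857

0.6857


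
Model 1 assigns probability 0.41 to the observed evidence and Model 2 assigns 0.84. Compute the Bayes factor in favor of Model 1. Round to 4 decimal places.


BF = P(data|M1) / P(data|M2)
= 0.41 / 0.84 = 0.4881

0.4881


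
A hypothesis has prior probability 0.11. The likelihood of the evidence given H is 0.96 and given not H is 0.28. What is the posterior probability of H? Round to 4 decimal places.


Using Bayes' theorem:
P(E) = 0.11 * 0.96 + 0.89 * 0.28
P(E) = 0.3548
P(H|E) = (0.11 * 0.96) / 0.3548 = 0.2976

0.2976
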